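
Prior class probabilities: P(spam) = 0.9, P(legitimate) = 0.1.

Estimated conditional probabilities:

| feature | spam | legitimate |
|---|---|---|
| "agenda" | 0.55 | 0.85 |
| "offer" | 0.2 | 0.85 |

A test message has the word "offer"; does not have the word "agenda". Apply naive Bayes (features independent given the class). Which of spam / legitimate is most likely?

spam: 0.9 × (1−0.55) × 0.2 = 0.081
legitimate: 0.1 × (1−0.85) × 0.85 = 0.01275
Highest score → spam.

spam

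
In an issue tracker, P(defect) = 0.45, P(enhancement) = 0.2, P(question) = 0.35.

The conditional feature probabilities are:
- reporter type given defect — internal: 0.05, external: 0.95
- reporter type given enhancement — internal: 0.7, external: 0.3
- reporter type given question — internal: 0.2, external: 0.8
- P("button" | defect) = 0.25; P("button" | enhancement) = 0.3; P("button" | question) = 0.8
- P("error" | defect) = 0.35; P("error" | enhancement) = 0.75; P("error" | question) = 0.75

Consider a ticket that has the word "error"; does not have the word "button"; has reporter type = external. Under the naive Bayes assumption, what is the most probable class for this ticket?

defect

defect: 0.45 × 0.95 × (1−0.25) × 0.35 = 0.11221875
enhancement: 0.2 × 0.3 × (1−0.3) × 0.75 = 0.0315
question: 0.35 × 0.8 × (1−0.8) × 0.75 = 0.042
Highest score → defect.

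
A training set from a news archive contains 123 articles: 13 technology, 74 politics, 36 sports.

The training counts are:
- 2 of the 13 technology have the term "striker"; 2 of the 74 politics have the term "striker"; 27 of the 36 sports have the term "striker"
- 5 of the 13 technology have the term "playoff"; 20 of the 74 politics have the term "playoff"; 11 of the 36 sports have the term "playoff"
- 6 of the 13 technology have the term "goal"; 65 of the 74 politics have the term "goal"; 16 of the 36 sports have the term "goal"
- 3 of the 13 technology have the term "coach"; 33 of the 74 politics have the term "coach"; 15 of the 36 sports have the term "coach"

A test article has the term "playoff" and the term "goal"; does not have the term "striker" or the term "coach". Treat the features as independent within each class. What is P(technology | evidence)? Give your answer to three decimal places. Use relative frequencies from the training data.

0.129

technology: (13/123) × (11/13) × (5/13) × (6/13) × (10/13) ≈ 0.0122118
politics: (74/123) × (72/74) × (20/74) × (65/74) × (41/74) ≈ 0.0769945
sports: (36/123) × (9/36) × (11/36) × (16/36) × (21/36) ≈ 0.00579645
P(technology | x) = 0.0122118 / 0.09500275 ≈ 0.129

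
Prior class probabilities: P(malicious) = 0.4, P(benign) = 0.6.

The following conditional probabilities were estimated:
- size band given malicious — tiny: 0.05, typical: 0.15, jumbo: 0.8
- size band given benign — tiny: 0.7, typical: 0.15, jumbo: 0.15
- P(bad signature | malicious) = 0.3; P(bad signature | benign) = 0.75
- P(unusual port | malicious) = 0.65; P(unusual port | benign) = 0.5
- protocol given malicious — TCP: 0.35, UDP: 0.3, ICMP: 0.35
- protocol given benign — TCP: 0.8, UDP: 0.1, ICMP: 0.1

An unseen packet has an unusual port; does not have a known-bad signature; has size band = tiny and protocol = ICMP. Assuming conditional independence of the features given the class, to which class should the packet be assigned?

malicious: 0.4 × 0.05 × (1−0.3) × 0.65 × 0.35 = 0.003185
benign: 0.6 × 0.7 × (1−0.75) × 0.5 × 0.1 = 0.00525
Highest score → benign.

benign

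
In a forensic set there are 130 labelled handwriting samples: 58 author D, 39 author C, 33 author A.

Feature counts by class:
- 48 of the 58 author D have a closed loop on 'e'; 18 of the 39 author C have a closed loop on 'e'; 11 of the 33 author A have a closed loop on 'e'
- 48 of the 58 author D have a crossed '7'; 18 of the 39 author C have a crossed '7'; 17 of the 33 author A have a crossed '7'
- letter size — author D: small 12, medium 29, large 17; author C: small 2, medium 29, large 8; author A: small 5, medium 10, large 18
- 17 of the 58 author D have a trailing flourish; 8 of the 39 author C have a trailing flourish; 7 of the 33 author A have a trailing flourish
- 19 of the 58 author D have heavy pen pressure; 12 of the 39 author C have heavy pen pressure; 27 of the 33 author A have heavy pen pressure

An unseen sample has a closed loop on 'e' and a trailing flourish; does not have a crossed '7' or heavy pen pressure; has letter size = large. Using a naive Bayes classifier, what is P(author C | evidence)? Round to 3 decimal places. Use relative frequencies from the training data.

0.324

author D: (58/130) × (48/58) × (10/58) × (17/58) × (17/58) × (39/58) ≈ 0.00367746
author C: (39/130) × (18/39) × (21/39) × (8/39) × (8/39) × (27/39) ≈ 0.00217187
author A: (33/130) × (11/33) × (16/33) × (18/33) × (7/33) × (6/33) ≈ 0.000863049
P(author C | x) = 0.00217187 / 0.006712379 ≈ 0.324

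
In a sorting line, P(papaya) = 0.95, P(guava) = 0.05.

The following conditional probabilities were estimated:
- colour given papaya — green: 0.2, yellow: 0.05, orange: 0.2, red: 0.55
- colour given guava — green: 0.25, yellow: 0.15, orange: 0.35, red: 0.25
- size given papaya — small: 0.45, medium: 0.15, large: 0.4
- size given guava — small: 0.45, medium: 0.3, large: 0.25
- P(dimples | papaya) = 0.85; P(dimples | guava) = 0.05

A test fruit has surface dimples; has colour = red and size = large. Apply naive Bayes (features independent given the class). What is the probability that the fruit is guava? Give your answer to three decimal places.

0.001

papaya: 0.95 × 0.55 × 0.4 × 0.85 = 0.17765
guava: 0.05 × 0.25 × 0.25 × 0.05 = 0.00015625
P(guava | x) = 0.00015625 / 0.17780625 ≈ 0.001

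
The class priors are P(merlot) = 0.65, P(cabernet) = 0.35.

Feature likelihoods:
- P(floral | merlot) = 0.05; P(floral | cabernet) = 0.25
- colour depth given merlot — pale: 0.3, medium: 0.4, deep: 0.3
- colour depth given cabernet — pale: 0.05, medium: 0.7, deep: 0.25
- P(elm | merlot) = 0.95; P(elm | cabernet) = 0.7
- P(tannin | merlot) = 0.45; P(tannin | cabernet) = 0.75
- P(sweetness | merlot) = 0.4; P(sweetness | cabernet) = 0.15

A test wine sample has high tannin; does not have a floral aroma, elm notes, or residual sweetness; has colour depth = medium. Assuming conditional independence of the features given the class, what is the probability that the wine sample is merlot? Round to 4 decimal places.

0.0867

merlot: 0.65 × (1−0.05) × 0.4 × (1−0.95) × 0.45 × (1−0.4) = 0.0033345
cabernet: 0.35 × (1−0.25) × 0.7 × (1−0.7) × 0.75 × (1−0.15) = 0.0351421875
P(merlot | x) = 0.0033345 / 0.0384766875 ≈ 0.0867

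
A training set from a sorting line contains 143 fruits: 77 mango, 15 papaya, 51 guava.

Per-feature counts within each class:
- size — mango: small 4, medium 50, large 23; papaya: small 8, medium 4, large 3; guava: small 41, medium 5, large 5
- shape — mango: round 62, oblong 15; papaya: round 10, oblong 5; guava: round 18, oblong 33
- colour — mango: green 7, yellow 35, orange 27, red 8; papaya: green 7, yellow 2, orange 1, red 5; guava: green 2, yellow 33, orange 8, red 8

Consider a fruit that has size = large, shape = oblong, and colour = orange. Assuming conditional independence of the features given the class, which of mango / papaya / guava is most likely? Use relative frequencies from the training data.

mango: (77/143) × (23/77) × (15/77) × (27/77) ≈ 0.0109867
papaya: (15/143) × (3/15) × (5/15) × (1/15) ≈ 0.0004662
guava: (51/143) × (5/51) × (33/51) × (8/51) ≈ 0.00354893
Highest score → mango.

mango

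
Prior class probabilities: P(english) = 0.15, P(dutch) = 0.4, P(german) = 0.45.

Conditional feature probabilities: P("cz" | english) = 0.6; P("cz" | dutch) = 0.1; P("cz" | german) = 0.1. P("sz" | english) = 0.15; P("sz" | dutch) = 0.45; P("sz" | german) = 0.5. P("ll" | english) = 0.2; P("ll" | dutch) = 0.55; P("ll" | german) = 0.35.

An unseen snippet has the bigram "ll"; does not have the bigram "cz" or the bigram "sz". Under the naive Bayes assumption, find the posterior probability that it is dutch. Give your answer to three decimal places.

0.573

english: 0.15 × (1−0.6) × (1−0.15) × 0.2 = 0.0102
dutch: 0.4 × (1−0.1) × (1−0.45) × 0.55 = 0.1089
german: 0.45 × (1−0.1) × (1−0.5) × 0.35 = 0.070875
P(dutch | x) = 0.1089 / 0.189975 ≈ 0.573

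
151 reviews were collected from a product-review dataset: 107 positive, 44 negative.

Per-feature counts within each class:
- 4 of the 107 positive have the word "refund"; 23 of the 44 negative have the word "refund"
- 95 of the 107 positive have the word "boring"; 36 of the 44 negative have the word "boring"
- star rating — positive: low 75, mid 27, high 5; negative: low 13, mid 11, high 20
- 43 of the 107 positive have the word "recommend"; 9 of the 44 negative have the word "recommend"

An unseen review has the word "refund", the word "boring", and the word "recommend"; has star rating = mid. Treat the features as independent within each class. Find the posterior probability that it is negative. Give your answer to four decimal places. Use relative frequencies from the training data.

positive: (107/151) × (4/107) × (95/107) × (27/107) × (43/107) ≈ 0.002385
negative: (44/151) × (23/44) × (36/44) × (11/44) × (9/44) ≈ 0.0063728
P(negative | x) = 0.0063728 / 0.0087578 ≈ 0.7277

0.7277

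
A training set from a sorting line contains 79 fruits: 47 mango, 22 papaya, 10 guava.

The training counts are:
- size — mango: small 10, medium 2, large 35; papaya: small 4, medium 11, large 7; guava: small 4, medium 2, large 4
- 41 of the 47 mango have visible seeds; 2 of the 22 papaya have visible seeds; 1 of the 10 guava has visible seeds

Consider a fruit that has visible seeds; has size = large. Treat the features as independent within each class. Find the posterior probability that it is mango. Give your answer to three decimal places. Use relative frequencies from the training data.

mango: (47/79) × (35/47) × (41/47) ≈ 0.38648
papaya: (22/79) × (7/22) × (2/22) ≈ 0.00805524
guava: (10/79) × (4/10) × (1/10) ≈ 0.00506329
P(mango | x) = 0.38648 / 0.39959853 ≈ 0.967

0.967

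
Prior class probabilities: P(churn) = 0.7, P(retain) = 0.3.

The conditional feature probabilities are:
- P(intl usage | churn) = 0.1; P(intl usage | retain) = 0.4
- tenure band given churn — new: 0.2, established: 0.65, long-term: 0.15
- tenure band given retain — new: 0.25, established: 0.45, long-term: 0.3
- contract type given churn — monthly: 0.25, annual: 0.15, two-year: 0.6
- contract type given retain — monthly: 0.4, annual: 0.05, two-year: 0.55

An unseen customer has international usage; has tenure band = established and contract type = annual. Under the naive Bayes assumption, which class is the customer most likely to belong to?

churn: 0.7 × 0.1 × 0.65 × 0.15 = 0.006825
retain: 0.3 × 0.4 × 0.45 × 0.05 = 0.0027
Highest score → churn.

churn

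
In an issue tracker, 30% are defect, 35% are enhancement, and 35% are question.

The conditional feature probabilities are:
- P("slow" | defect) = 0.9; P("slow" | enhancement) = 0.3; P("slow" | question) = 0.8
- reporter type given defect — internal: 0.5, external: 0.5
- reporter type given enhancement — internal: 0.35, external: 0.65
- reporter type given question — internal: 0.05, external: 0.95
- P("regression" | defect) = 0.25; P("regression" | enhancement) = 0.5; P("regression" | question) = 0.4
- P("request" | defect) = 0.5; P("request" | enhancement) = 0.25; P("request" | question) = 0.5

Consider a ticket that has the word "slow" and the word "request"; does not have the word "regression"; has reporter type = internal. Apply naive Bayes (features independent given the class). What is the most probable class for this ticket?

defect

defect: 0.3 × 0.9 × 0.5 × (1−0.25) × 0.5 = 0.050625
enhancement: 0.35 × 0.3 × 0.35 × (1−0.5) × 0.25 = 0.00459375
question: 0.35 × 0.8 × 0.05 × (1−0.4) × 0.5 = 0.0042
Highest score → defect.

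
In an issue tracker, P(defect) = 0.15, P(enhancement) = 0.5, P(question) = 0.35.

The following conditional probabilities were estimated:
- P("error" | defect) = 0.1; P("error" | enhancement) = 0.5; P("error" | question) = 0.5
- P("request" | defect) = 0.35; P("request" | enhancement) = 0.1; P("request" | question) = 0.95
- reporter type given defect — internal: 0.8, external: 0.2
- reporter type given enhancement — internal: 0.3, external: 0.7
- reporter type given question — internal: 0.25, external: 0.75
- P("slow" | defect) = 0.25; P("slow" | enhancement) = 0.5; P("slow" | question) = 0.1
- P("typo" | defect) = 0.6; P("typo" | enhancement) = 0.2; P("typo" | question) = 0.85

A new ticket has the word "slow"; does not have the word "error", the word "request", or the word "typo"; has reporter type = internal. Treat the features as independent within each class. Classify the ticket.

enhancement

defect: 0.15 × (1−0.1) × (1−0.35) × 0.8 × 0.25 × (1−0.6) = 0.00702
enhancement: 0.5 × (1−0.5) × (1−0.1) × 0.3 × 0.5 × (1−0.2) = 0.027
question: 0.35 × (1−0.5) × (1−0.95) × 0.25 × 0.1 × (1−0.85) = 0.0000328125
Highest score → enhancement.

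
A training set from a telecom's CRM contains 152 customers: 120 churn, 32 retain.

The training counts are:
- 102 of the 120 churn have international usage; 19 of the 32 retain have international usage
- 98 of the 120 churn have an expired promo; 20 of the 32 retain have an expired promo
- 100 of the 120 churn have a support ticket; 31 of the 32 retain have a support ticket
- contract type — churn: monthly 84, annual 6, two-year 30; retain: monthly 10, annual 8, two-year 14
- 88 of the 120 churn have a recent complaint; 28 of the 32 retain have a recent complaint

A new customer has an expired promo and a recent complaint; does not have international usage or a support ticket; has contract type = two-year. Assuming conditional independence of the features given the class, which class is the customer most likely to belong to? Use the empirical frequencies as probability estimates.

churn: (120/152) × (18/120) × (98/120) × (20/120) × (30/120) × (88/120) ≈ 0.00295504
retain: (32/152) × (13/32) × (20/32) × (1/32) × (14/32) × (28/32) ≈ 0.000639464
Highest score → churn.

churn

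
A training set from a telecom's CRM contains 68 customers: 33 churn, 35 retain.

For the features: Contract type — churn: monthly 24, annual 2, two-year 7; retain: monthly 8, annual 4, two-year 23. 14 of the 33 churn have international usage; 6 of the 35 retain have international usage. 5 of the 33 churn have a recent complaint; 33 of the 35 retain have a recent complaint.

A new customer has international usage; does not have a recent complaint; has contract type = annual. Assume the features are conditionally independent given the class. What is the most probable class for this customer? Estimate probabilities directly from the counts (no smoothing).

churn

churn: (33/68) × (2/33) × (14/33) × (28/33) ≈ 0.0105872
retain: (35/68) × (4/35) × (6/35) × (2/35) ≈ 0.00057623
Highest score → churn.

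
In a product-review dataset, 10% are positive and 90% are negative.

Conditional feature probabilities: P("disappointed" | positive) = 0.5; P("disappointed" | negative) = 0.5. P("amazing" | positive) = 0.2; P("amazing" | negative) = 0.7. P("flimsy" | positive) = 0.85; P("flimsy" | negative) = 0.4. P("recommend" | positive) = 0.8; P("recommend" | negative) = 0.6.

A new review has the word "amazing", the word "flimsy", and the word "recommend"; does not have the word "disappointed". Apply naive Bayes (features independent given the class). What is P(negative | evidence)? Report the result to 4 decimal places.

positive: 0.1 × (1−0.5) × 0.2 × 0.85 × 0.8 = 0.0068
negative: 0.9 × (1−0.5) × 0.7 × 0.4 × 0.6 = 0.0756
P(negative | x) = 0.0756 / 0.0824 ≈ 0.9175

0.9175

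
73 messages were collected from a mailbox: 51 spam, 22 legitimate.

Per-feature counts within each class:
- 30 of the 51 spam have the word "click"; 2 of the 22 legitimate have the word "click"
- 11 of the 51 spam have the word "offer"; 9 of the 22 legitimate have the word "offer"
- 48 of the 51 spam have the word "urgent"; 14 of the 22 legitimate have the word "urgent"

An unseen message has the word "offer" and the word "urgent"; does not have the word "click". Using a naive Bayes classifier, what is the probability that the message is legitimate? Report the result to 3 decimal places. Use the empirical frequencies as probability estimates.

spam: (51/73) × (21/51) × (11/51) × (48/51) ≈ 0.0583969
legitimate: (22/73) × (20/22) × (9/22) × (14/22) ≈ 0.0713234
P(legitimate | x) = 0.0713234 / 0.1297203 ≈ 0.550

0.550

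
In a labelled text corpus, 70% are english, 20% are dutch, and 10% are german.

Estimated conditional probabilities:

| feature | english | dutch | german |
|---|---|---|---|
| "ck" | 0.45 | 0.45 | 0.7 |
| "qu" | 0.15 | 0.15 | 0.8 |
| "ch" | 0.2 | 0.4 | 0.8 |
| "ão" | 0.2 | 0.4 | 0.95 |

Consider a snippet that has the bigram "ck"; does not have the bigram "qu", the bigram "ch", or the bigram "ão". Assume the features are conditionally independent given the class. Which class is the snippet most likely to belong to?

english

english: 0.7 × 0.45 × (1−0.15) × (1−0.2) × (1−0.2) = 0.17136
dutch: 0.2 × 0.45 × (1−0.15) × (1−0.4) × (1−0.4) = 0.02754
german: 0.1 × 0.7 × (1−0.8) × (1−0.8) × (1−0.95) = 0.00014
Highest score → english.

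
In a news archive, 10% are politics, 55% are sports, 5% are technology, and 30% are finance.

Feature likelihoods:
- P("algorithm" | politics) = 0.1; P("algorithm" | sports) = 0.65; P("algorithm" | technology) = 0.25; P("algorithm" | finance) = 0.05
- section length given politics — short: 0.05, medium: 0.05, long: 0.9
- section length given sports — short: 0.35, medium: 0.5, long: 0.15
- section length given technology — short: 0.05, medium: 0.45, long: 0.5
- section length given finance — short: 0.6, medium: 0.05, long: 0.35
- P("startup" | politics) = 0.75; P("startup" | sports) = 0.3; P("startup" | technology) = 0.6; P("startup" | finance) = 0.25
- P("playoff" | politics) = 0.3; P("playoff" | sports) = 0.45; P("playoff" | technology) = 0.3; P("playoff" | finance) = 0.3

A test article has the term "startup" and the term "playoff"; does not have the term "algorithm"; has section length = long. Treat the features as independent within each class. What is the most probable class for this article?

politics

politics: 0.1 × (1−0.1) × 0.9 × 0.75 × 0.3 = 0.018225
sports: 0.55 × (1−0.65) × 0.15 × 0.3 × 0.45 = 0.003898125
technology: 0.05 × (1−0.25) × 0.5 × 0.6 × 0.3 = 0.003375
finance: 0.3 × (1−0.05) × 0.35 × 0.25 × 0.3 = 0.00748125
Highest score → politics.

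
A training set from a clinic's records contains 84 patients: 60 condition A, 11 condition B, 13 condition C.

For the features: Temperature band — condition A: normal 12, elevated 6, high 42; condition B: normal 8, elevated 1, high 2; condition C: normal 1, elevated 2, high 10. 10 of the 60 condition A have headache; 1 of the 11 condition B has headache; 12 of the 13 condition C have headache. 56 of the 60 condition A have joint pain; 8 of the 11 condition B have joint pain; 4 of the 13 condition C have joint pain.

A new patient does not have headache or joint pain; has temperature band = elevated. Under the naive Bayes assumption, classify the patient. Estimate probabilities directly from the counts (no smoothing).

condition A

condition A: (60/84) × (6/60) × (50/60) × (4/60) ≈ 0.00396825
condition B: (11/84) × (1/11) × (10/11) × (3/11) ≈ 0.00295159
condition C: (13/84) × (2/13) × (1/13) × (9/13) ≈ 0.00126796
Highest score → condition A.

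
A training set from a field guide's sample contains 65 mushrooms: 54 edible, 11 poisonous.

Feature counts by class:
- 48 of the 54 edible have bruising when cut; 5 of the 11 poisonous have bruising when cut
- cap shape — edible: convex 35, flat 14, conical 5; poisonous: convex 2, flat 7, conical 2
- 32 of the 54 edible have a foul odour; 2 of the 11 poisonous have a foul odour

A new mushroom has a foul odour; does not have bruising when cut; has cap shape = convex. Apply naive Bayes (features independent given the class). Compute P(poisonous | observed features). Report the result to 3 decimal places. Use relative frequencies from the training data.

edible: (54/65) × (6/54) × (35/54) × (32/54) ≈ 0.0354543
poisonous: (11/65) × (6/11) × (2/11) × (2/11) ≈ 0.00305149
P(poisonous | x) = 0.00305149 / 0.03850579 ≈ 0.079

0.079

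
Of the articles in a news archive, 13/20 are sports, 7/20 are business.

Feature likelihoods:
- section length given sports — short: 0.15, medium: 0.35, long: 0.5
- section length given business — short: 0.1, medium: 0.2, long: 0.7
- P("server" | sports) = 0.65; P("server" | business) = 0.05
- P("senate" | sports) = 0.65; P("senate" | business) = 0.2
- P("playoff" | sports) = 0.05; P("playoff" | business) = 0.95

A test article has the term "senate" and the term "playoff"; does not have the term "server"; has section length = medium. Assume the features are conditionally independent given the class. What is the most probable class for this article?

business

sports: 0.65 × 0.35 × (1−0.65) × 0.65 × 0.05 = 0.0025878125
business: 0.35 × 0.2 × (1−0.05) × 0.2 × 0.95 = 0.012635
Highest score → business.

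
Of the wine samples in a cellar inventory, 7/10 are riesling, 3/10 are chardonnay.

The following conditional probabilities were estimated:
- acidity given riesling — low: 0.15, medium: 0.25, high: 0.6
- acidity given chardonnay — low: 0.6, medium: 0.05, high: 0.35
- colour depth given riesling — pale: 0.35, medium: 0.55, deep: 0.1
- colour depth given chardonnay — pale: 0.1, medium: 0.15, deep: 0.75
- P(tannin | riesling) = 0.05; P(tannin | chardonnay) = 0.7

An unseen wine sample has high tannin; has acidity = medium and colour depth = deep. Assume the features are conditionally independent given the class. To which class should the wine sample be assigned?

chardonnay

riesling: 0.7 × 0.25 × 0.1 × 0.05 = 0.000875
chardonnay: 0.3 × 0.05 × 0.75 × 0.7 = 0.007875
Highest score → chardonnay.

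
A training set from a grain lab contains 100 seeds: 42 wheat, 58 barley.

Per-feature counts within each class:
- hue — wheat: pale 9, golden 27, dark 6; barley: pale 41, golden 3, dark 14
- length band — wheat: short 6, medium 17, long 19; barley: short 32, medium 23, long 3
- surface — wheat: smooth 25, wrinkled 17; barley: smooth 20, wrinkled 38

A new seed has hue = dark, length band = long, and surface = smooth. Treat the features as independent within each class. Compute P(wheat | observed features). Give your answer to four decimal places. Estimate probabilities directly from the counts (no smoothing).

wheat: (42/100) × (6/42) × (19/42) × (25/42) ≈ 0.0161565
barley: (58/100) × (14/58) × (3/58) × (20/58) ≈ 0.00249703
P(wheat | x) = 0.0161565 / 0.01865353 ≈ 0.8661

0.8661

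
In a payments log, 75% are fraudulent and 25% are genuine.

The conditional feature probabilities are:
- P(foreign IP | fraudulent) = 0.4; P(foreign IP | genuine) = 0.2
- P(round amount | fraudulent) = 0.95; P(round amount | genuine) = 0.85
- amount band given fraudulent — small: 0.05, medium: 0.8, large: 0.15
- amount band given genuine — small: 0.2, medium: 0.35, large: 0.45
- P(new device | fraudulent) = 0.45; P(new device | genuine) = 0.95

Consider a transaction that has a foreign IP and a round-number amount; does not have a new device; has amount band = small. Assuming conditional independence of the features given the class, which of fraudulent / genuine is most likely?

fraudulent: 0.75 × 0.4 × 0.95 × 0.05 × (1−0.45) = 0.0078375
genuine: 0.25 × 0.2 × 0.85 × 0.2 × (1−0.95) = 0.000425
Highest score → fraudulent.

fraudulent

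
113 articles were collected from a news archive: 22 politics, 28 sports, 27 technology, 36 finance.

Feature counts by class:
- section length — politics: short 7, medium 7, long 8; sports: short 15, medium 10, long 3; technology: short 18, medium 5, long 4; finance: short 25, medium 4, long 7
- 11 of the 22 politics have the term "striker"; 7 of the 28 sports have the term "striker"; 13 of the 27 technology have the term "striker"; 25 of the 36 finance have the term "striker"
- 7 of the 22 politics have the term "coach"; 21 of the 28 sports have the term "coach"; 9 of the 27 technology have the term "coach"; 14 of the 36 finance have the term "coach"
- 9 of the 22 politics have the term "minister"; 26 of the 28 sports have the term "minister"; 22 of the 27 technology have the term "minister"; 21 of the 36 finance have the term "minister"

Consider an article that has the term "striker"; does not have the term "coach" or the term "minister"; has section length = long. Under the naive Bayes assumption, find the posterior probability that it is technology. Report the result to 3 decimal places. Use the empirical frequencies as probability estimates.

politics: (22/113) × (8/22) × (11/22) × (15/22) × (13/22) ≈ 0.0142617
sports: (28/113) × (3/28) × (7/28) × (7/28) × (2/28) ≈ 0.000118521
technology: (27/113) × (4/27) × (13/27) × (18/27) × (5/27) ≈ 0.00210415
finance: (36/113) × (7/36) × (25/36) × (22/36) × (15/36) ≈ 0.0109538
P(technology | x) = 0.00210415 / 0.027438171 ≈ 0.077

0.077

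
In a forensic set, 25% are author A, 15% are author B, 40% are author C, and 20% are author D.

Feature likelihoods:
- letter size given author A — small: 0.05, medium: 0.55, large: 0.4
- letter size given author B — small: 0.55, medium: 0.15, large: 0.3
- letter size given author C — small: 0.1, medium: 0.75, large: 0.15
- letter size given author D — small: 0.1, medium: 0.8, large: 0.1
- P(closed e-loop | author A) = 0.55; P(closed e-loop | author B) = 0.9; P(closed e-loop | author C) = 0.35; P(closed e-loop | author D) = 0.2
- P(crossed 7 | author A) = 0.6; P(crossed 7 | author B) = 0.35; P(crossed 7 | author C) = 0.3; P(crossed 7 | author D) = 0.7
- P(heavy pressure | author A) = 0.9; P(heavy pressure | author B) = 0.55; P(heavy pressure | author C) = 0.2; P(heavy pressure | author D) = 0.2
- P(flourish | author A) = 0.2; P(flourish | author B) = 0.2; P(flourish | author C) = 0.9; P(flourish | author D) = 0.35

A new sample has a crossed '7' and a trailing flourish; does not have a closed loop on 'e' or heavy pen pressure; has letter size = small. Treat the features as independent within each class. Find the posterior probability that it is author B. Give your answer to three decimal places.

author A: 0.25 × 0.05 × (1−0.55) × 0.6 × (1−0.9) × 0.2 = 0.0000675
author B: 0.15 × 0.55 × (1−0.9) × 0.35 × (1−0.55) × 0.2 = 0.000259875
author C: 0.4 × 0.1 × (1−0.35) × 0.3 × (1−0.2) × 0.9 = 0.005616
author D: 0.2 × 0.1 × (1−0.2) × 0.7 × (1−0.2) × 0.35 = 0.003136
P(author B | x) = 0.000259875 / 0.009079375 ≈ 0.029

0.029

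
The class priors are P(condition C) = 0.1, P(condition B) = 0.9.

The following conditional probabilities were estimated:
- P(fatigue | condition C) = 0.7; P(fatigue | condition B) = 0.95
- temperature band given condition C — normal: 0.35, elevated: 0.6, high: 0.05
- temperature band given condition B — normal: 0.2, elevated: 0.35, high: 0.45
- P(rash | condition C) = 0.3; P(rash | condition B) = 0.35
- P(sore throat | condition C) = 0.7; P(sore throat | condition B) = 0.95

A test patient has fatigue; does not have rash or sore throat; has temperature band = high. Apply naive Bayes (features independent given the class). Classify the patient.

condition B

condition C: 0.1 × 0.7 × 0.05 × (1−0.3) × (1−0.7) = 0.000735
condition B: 0.9 × 0.95 × 0.45 × (1−0.35) × (1−0.95) = 0.012504375
Highest score → condition B.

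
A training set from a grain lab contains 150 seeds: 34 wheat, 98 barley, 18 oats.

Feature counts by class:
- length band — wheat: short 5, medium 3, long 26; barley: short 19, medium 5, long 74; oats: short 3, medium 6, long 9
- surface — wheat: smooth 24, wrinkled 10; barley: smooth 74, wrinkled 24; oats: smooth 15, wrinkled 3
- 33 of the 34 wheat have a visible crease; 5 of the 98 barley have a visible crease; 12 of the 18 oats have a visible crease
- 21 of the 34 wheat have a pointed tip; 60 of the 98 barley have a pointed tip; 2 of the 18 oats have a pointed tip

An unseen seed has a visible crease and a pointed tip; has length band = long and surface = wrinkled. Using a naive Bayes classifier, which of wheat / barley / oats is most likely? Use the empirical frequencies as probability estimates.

wheat: (34/150) × (26/34) × (10/34) × (33/34) × (21/34) ≈ 0.0305618
barley: (98/150) × (74/98) × (24/98) × (5/98) × (60/98) ≈ 0.00377394
oats: (18/150) × (9/18) × (3/18) × (12/18) × (2/18) ≈ 0.000740741
Highest score → wheat.

wheat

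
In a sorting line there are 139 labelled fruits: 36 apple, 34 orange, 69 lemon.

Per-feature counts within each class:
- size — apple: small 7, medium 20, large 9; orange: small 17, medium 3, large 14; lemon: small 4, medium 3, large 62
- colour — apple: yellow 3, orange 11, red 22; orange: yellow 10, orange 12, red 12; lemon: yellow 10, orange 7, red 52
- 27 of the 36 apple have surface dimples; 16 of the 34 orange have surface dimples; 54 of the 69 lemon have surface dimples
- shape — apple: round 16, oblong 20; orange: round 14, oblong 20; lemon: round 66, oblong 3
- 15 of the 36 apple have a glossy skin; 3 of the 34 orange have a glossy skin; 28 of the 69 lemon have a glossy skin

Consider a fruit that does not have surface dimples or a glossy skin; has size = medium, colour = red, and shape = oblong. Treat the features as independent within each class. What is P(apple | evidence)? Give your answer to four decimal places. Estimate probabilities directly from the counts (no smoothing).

apple: (36/139) × (20/36) × (22/36) × (9/36) × (20/36) × (21/36) ≈ 0.00712393
orange: (34/139) × (3/34) × (12/34) × (18/34) × (20/34) × (31/34) ≈ 0.0021629
lemon: (69/139) × (3/69) × (52/69) × (15/69) × (3/69) × (41/69) ≈ 0.0000913503
P(apple | x) = 0.00712393 / 0.0093781803 ≈ 0.7596

0.7596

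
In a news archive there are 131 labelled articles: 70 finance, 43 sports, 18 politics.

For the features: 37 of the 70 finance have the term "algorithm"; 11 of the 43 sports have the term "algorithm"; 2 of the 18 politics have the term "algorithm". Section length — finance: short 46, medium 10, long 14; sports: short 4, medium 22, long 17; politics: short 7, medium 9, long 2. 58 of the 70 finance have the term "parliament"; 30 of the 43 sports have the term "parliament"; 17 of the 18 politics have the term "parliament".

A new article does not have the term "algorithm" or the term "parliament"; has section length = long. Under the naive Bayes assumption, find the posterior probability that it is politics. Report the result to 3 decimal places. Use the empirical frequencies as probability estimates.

0.020

finance: (70/131) × (33/70) × (14/70) × (12/70) ≈ 0.00863686
sports: (43/131) × (32/43) × (17/43) × (13/43) ≈ 0.0291967
politics: (18/131) × (16/18) × (2/18) × (1/18) ≈ 0.000753935
P(politics | x) = 0.000753935 / 0.038587495 ≈ 0.020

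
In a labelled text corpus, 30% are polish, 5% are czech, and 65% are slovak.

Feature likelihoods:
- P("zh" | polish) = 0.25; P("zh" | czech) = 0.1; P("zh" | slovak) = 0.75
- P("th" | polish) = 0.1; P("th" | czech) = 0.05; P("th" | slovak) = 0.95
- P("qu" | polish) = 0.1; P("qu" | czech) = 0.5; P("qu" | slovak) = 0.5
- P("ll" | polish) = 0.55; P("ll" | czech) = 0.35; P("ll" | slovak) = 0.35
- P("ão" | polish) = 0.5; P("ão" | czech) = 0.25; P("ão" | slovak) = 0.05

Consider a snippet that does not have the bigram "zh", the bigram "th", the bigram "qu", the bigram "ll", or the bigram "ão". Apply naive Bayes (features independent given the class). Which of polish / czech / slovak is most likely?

polish: 0.3 × (1−0.25) × (1−0.1) × (1−0.1) × (1−0.55) × (1−0.5) = 0.04100625
czech: 0.05 × (1−0.1) × (1−0.05) × (1−0.5) × (1−0.35) × (1−0.25) = 0.0104203125
slovak: 0.65 × (1−0.75) × (1−0.95) × (1−0.5) × (1−0.35) × (1−0.05) = 0.00250859375
Highest score → polish.

polish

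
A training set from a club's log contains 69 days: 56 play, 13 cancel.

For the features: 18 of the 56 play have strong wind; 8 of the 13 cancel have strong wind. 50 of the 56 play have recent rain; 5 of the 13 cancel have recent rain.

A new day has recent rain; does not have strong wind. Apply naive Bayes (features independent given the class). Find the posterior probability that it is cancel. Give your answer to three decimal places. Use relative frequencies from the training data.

play: (56/69) × (38/56) × (50/56) ≈ 0.491718
cancel: (13/69) × (5/13) × (5/13) ≈ 0.0278707
P(cancel | x) = 0.0278707 / 0.5195887 ≈ 0.054

0.054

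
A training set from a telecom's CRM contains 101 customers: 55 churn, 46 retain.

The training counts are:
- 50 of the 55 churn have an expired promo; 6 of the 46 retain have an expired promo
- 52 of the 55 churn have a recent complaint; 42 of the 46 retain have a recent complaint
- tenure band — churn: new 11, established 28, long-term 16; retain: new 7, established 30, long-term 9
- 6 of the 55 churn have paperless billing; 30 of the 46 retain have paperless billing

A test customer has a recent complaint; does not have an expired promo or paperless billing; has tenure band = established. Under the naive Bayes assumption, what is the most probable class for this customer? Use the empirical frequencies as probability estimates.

churn: (55/101) × (5/55) × (52/55) × (28/55) × (49/55) ≈ 0.0212284
retain: (46/101) × (40/46) × (42/46) × (30/46) × (16/46) ≈ 0.0820268
Highest score → retain.

retain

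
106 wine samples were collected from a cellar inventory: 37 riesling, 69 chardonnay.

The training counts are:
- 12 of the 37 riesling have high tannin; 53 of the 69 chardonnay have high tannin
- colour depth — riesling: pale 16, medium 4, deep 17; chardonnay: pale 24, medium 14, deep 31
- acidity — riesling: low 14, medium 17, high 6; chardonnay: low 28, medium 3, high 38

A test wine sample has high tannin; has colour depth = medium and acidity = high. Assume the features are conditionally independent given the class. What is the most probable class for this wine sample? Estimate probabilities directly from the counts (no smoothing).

chardonnay

riesling: (37/106) × (12/37) × (4/37) × (6/37) ≈ 0.00198465
chardonnay: (69/106) × (53/69) × (14/69) × (38/69) ≈ 0.0558706
Highest score → chardonnay.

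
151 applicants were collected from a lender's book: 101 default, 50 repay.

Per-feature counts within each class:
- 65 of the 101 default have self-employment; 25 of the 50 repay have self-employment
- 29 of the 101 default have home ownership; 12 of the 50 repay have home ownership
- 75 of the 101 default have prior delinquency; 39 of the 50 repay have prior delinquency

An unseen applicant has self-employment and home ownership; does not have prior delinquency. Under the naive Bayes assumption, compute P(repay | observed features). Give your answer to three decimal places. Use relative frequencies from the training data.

0.216

default: (101/151) × (65/101) × (29/101) × (26/101) ≈ 0.0318174
repay: (50/151) × (25/50) × (12/50) × (11/50) ≈ 0.00874172
P(repay | x) = 0.00874172 / 0.04055912 ≈ 0.216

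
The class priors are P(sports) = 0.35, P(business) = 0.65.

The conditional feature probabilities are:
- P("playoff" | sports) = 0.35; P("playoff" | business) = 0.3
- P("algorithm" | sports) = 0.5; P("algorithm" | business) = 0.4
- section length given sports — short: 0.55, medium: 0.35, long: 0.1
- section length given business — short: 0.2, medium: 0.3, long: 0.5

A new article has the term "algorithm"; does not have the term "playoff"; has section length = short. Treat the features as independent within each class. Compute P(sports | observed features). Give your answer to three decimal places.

sports: 0.35 × (1−0.35) × 0.5 × 0.55 = 0.0625625
business: 0.65 × (1−0.3) × 0.4 × 0.2 = 0.0364
P(sports | x) = 0.0625625 / 0.0989625 ≈ 0.632

0.632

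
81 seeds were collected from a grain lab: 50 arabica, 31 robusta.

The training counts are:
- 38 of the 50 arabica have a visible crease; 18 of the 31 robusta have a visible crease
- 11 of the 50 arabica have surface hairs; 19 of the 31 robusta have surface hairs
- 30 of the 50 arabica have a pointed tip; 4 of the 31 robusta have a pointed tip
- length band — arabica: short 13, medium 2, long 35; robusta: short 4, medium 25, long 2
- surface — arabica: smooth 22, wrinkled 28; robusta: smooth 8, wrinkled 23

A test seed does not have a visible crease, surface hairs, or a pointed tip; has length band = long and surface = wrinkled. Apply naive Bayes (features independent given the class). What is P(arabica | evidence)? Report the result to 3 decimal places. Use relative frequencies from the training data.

0.875

arabica: (50/81) × (12/50) × (39/50) × (20/50) × (35/50) × (28/50) ≈ 0.0181191
robusta: (31/81) × (13/31) × (12/31) × (27/31) × (2/31) × (23/31) ≈ 0.00259009
P(arabica | x) = 0.0181191 / 0.02070919 ≈ 0.875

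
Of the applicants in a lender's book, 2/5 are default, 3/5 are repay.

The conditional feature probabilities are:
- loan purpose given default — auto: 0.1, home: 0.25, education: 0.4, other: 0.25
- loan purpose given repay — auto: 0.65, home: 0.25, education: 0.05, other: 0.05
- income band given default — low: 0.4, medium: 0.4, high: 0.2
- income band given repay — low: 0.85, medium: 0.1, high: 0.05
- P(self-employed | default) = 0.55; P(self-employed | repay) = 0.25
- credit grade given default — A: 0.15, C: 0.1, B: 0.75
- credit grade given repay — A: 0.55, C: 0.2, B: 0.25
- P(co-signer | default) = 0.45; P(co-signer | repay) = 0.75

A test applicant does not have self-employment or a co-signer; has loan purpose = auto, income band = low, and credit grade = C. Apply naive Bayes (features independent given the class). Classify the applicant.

default: 0.4 × 0.1 × 0.4 × (1−0.55) × 0.1 × (1−0.45) = 0.000396
repay: 0.6 × 0.65 × 0.85 × (1−0.25) × 0.2 × (1−0.75) = 0.01243125
Highest score → repay.

repay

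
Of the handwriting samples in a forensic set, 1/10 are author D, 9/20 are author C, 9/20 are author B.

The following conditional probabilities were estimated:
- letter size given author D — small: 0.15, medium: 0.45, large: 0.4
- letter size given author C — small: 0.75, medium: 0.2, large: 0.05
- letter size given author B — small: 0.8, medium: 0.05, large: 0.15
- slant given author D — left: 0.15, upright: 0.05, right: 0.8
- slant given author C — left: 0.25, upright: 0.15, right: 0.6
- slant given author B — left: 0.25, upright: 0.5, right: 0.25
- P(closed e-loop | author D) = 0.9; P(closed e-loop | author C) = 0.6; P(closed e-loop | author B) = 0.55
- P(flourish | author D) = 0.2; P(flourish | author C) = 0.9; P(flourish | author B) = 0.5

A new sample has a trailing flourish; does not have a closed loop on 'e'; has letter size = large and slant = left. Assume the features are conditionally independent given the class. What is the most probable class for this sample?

author D: 0.1 × 0.4 × 0.15 × (1−0.9) × 0.2 = 0.00012
author C: 0.45 × 0.05 × 0.25 × (1−0.6) × 0.9 = 0.002025
author B: 0.45 × 0.15 × 0.25 × (1−0.55) × 0.5 = 0.003796875
Highest score → author B.

author B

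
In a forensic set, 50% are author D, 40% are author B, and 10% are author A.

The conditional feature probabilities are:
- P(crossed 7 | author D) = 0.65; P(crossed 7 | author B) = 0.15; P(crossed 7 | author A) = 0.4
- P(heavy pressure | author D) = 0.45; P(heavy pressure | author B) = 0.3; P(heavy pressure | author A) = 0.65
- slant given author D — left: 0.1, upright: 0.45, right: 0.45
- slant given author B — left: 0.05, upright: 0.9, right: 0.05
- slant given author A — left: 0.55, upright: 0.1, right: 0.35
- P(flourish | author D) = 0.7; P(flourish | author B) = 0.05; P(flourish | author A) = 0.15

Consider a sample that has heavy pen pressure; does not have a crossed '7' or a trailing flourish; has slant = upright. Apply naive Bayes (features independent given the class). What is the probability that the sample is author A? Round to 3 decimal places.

author D: 0.5 × (1−0.65) × 0.45 × 0.45 × (1−0.7) = 0.01063125
author B: 0.4 × (1−0.15) × 0.3 × 0.9 × (1−0.05) = 0.08721
author A: 0.1 × (1−0.4) × 0.65 × 0.1 × (1−0.15) = 0.003315
P(author A | x) = 0.003315 / 0.10115625 ≈ 0.033

0.033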